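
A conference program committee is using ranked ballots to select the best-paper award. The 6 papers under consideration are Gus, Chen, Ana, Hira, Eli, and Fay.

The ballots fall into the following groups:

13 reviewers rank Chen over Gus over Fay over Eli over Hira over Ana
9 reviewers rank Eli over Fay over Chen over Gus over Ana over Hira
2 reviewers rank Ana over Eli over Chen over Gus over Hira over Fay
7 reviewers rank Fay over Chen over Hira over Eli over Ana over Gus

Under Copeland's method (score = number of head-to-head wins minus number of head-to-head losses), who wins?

Pairwise results:
  Gus vs Chen: Chen wins 31–0.
  Gus vs Ana: Gus wins 22–9.
  Gus vs Hira: Gus wins 24–7.
  Gus vs Eli: Eli wins 18–13.
  Gus vs Fay: Fay wins 16–15.
  Chen vs Ana: Chen wins 29–2.
  Chen vs Hira: Chen wins 31–0.
  Chen vs Eli: Chen wins 20–11.
  Chen vs Fay: Fay wins 16–15.
  Ana vs Hira: Hira wins 20–11.
  Ana vs Eli: Eli wins 29–2.
  Ana vs Fay: Fay wins 29–2.
  Hira vs Eli: Eli wins 24–7.
  Hira vs Fay: Fay wins 29–2.
  Eli vs Fay: Fay wins 20–11.
Copeland scores (wins − losses):
  Gus: 2 − 3 = -1
  Chen: 4 − 1 = 3
  Ana: 0 − 5 = -5
  Hira: 1 − 4 = -3
  Eli: 3 − 2 = 1
  Fay: 5 − 0 = 5
Fay has the best Copeland score.

Fay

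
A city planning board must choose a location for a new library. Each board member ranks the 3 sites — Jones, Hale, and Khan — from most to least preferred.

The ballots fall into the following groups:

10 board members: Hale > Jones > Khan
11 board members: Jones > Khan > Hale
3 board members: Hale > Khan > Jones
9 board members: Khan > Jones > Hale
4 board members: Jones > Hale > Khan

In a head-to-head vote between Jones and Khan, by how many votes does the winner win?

13

Ballots ranking Jones above Khan: 10+11+4 = 25.
Ballots ranking Khan above Jones: 3+9 = 12.
Jones wins 25–12, a margin of 13.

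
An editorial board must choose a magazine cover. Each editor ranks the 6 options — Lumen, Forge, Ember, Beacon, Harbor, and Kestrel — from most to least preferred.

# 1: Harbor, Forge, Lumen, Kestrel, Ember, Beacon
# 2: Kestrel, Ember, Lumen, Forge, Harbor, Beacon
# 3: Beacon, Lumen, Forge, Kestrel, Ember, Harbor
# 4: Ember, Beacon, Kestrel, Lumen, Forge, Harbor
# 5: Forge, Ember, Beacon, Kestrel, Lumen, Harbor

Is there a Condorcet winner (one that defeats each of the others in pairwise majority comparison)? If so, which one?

There is no Condorcet winner

Head-to-head results (5 voters total):
Lumen vs Forge: Lumen wins 3–2.
Lumen vs Ember: Ember wins 3–2.
Lumen vs Beacon: Beacon wins 3–2.
Lumen vs Harbor: Lumen wins 4–1.
Lumen vs Kestrel: Kestrel wins 3–2.
Forge vs Ember: Forge wins 3–2.
Forge vs Beacon: Forge wins 3–2.
Forge vs Harbor: Forge wins 4–1.
Forge vs Kestrel: Forge wins 3–2.
Ember vs Beacon: Ember wins 4–1.
Ember vs Harbor: Ember wins 4–1.
Ember vs Kestrel: Kestrel wins 3–2.
Beacon vs Harbor: Beacon wins 3–2.
Beacon vs Kestrel: Beacon wins 3–2.
Harbor vs Kestrel: Kestrel wins 4–1.
No candidate beats all others: Lumen beats Forge beats Ember beats Lumen, a majority cycle.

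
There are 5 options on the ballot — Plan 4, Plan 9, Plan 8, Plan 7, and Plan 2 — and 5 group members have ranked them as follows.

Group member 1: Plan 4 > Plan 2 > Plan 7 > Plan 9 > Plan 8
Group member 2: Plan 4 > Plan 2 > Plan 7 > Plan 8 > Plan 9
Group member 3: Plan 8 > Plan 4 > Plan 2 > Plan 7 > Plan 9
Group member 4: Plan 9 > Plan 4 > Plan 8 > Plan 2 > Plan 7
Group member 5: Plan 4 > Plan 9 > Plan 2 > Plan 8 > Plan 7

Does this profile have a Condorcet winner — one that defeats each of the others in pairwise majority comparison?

Head-to-head results (5 voters total):
Plan 4 vs Plan 9: Plan 4 wins 4–1.
Plan 4 vs Plan 8: Plan 4 wins 4–1.
Plan 4 vs Plan 7: Plan 4 wins 5–0.
Plan 4 vs Plan 2: Plan 4 wins 5–0.
Plan 9 vs Plan 8: Plan 9 wins 3–2.
Plan 9 vs Plan 7: Plan 7 wins 3–2.
Plan 9 vs Plan 2: Plan 2 wins 3–2.
Plan 8 vs Plan 7: Plan 8 wins 3–2.
Plan 8 vs Plan 2: Plan 2 wins 3–2.
Plan 7 vs Plan 2: Plan 2 wins 5–0.
Plan 4 beats each rival — Plan 9 (4–1), Plan 8 (4–1), Plan 7 (5–0), Plan 2 (5–0) — so Plan 4 is the Condorcet winner.

Yes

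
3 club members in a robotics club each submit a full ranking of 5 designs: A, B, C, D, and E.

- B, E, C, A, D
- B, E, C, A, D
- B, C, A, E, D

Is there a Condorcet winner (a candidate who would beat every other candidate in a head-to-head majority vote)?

Yes

Head-to-head results (3 voters total):
A vs B: B wins 3–0.
A vs C: C wins 3–0.
A vs D: A wins 3–0.
A vs E: E wins 2–1.
B vs C: B wins 3–0.
B vs D: B wins 3–0.
B vs E: B wins 3–0.
C vs D: C wins 3–0.
C vs E: E wins 2–1.
D vs E: E wins 3–0.
B beats each rival — A (3–0), C (3–0), D (3–0), E (3–0) — so B is the Condorcet winner.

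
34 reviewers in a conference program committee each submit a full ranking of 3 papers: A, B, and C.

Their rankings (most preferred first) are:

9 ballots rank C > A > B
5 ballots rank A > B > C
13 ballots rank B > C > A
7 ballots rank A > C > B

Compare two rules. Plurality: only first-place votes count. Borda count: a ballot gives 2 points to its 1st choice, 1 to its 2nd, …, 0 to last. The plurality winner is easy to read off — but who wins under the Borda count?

Plurality first-place counts: A 12, B 13, C 9 → B.
Borda totals: A 33, B 31, C 38 → C.

C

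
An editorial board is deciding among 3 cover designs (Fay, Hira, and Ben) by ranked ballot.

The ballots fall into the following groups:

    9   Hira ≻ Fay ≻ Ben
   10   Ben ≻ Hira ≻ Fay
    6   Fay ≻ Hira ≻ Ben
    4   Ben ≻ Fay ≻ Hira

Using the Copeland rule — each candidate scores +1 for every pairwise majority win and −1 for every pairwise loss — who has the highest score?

Hira

Pairwise results:
  Fay vs Hira: Hira wins 19–10.
  Fay vs Ben: Fay wins 15–14.
  Hira vs Ben: Hira wins 15–14.
Copeland scores (wins − losses):
  Fay: 1 − 1 = 0
  Hira: 2 − 0 = 2
  Ben: 0 − 2 = -2
Hira has the best Copeland score.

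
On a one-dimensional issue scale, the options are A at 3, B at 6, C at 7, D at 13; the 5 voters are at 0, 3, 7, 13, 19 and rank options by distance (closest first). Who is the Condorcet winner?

C

With single-peaked preferences on a line, the Condorcet winner is the candidate closest to the median voter.
The median voter (position 7) is closest to C at 7.
Check: C vs A — voters closer to C: 3 of 5.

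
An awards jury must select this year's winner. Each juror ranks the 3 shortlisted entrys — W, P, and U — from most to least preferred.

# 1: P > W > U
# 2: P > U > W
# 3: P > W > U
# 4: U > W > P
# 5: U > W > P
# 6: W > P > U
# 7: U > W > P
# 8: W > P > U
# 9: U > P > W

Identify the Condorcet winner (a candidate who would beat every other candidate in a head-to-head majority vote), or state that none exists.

None — there is no Condorcet winner

Head-to-head results (9 voters total):
W vs P: W wins 5–4.
W vs U: U wins 5–4.
P vs U: P wins 5–4.
No candidate beats all others: W beats P beats U beats W, a majority cycle.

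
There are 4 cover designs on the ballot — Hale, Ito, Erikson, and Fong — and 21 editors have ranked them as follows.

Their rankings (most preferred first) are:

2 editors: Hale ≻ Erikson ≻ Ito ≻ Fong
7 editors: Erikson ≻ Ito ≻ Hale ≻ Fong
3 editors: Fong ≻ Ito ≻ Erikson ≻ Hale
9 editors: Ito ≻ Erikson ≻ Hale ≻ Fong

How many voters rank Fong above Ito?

Ballots ranking Fong above Ito: 3.
Ballots ranking Ito above Fong: 2+7+9 = 18.
So 3 of 21 voters prefer Fong to Ito.

3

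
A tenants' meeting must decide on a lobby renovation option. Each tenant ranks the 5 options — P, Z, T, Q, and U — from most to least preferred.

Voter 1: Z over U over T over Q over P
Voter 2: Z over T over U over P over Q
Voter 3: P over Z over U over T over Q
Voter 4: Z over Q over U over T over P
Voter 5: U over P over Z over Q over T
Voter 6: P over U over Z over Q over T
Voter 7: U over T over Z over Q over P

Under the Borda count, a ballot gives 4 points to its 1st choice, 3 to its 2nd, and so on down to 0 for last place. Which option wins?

Z

Borda scores:
  P: 0 + 1 + 4 + 0 + 3 + 4 + 0 = 12
  Z: 4 + 4 + 3 + 4 + 2 + 2 + 2 = 21
  T: 2 + 3 + 1 + 1 + 0 + 0 + 3 = 10
  Q: 1 + 0 + 0 + 3 + 1 + 1 + 1 = 7
  U: 3 + 2 + 2 + 2 + 4 + 3 + 4 = 20
Z has the highest total.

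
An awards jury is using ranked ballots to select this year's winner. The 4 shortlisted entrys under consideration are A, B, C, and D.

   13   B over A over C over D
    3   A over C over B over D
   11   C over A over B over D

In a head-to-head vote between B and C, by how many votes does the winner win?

1

Ballots ranking B above C: 13.
Ballots ranking C above B: 3+11 = 14.
C wins 14–13, a margin of 1.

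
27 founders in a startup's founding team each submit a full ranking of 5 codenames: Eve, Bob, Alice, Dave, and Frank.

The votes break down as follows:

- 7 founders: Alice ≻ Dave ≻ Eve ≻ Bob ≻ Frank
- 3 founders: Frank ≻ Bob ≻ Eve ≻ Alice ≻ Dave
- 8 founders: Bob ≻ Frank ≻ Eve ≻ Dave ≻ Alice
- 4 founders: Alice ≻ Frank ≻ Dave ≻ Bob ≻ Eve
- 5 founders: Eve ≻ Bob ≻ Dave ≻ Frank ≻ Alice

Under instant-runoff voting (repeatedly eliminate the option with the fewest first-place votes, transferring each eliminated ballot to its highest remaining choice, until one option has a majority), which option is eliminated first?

Dave

Round 1: Alice 11, Bob 8, Eve 5, Frank 3, Dave 0. Dave has the fewest and is eliminated.
Round 2: Alice 11, Bob 8, Eve 5, Frank 3. Frank has the fewest and is eliminated.
Round 3: Bob 11, Alice 11, Eve 5. Eve has the fewest and is eliminated.
Round 4: Bob 16, Alice 11. Bob has a majority.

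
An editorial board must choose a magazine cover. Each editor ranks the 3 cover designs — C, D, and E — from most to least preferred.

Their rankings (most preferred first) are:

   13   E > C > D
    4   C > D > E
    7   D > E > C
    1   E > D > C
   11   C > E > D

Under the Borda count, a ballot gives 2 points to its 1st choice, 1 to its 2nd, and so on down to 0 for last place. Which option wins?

Borda scores:
  C: 13·1 + 4·2 + 7·0 + 0 + 11·2 = 43
  D: 13·0 + 4·1 + 7·2 + 1 + 11·0 = 19
  E: 13·2 + 4·0 + 7·1 + 2 + 11·1 = 46
E has the highest total.

E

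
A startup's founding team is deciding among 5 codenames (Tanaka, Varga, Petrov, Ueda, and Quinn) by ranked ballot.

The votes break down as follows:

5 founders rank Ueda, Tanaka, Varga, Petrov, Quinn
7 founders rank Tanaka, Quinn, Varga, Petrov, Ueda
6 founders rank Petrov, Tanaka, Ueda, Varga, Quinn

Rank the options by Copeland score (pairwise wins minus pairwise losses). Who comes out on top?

Tanaka

Pairwise results:
  Tanaka vs Varga: Tanaka wins 18–0.
  Tanaka vs Petrov: Tanaka wins 12–6.
  Tanaka vs Ueda: Tanaka wins 13–5.
  Tanaka vs Quinn: Tanaka wins 18–0.
  Varga vs Petrov: Varga wins 12–6.
  Varga vs Ueda: Ueda wins 11–7.
  Varga vs Quinn: Varga wins 11–7.
  Petrov vs Ueda: Petrov wins 13–5.
  Petrov vs Quinn: Petrov wins 11–7.
  Ueda vs Quinn: Ueda wins 11–7.
Copeland scores (wins − losses):
  Tanaka: 4 − 0 = 4
  Varga: 2 − 2 = 0
  Petrov: 2 − 2 = 0
  Ueda: 2 − 2 = 0
  Quinn: 0 − 4 = -4
Tanaka has the best Copeland score.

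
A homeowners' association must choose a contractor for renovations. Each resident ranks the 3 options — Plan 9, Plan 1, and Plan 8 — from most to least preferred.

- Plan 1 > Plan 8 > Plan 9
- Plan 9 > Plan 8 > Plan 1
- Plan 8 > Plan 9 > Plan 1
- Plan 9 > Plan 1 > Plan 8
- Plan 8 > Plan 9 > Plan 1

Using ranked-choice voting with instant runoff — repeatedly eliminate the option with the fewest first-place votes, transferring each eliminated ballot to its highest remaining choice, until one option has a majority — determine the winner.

Round 1: Plan 9 2, Plan 8 2, Plan 1 1. Plan 1 has the fewest and is eliminated.
Round 2: Plan 8 3, Plan 9 2. Plan 8 has a majority.

Plan 8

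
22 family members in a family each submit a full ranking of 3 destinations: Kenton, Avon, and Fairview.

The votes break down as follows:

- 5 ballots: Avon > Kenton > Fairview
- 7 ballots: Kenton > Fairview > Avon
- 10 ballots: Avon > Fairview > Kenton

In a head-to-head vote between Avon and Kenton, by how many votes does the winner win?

Ballots ranking Avon above Kenton: 5+10 = 15.
Ballots ranking Kenton above Avon: 7.
Avon wins 15–7, a margin of 8.

8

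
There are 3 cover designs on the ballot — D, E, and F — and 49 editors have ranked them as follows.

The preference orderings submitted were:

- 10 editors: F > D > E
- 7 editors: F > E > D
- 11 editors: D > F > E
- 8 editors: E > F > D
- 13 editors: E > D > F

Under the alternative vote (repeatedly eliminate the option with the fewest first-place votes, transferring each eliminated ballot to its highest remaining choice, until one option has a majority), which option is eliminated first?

D

Round 1: E 21, F 17, D 11. D has the fewest and is eliminated.
Round 2: F 28, E 21. F has a majority.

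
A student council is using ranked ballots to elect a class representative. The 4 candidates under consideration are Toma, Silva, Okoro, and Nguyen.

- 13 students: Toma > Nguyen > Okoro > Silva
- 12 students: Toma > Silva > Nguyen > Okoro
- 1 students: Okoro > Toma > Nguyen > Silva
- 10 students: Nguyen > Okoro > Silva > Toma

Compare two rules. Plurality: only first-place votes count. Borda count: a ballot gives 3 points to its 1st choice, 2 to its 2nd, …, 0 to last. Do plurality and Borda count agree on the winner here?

Yes

Plurality first-place counts: Toma 25, Silva 0, Okoro 1, Nguyen 10 → Toma.
Borda totals: Toma 77, Silva 34, Okoro 36, Nguyen 69 → Toma.
The two rules agree on Toma.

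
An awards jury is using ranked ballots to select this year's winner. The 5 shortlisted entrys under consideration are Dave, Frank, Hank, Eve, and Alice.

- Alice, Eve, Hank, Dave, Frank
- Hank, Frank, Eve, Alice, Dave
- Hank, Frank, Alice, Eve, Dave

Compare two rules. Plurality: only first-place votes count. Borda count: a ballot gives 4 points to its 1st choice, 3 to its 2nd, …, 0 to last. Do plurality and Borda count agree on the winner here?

Plurality first-place counts: Dave 0, Frank 0, Hank 2, Eve 0, Alice 1 → Hank.
Borda totals: Dave 1, Frank 6, Hank 10, Eve 6, Alice 7 → Hank.
The two rules agree on Hank.

Yes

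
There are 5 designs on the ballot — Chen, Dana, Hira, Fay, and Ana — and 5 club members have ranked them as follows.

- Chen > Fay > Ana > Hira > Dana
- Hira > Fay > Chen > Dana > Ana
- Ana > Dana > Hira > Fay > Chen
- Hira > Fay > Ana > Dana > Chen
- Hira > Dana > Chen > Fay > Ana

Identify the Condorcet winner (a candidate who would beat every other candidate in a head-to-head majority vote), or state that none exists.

Head-to-head results (5 voters total):
Chen vs Dana: Dana wins 3–2.
Chen vs Hira: Hira wins 4–1.
Chen vs Fay: Fay wins 3–2.
Chen vs Ana: Chen wins 3–2.
Dana vs Hira: Hira wins 4–1.
Dana vs Fay: Fay wins 3–2.
Dana vs Ana: Ana wins 3–2.
Hira vs Fay: Hira wins 4–1.
Hira vs Ana: Hira wins 3–2.
Fay vs Ana: Fay wins 4–1.
Hira beats each rival — Chen (4–1), Dana (4–1), Fay (4–1), Ana (3–2) — so Hira is the Condorcet winner.

Hira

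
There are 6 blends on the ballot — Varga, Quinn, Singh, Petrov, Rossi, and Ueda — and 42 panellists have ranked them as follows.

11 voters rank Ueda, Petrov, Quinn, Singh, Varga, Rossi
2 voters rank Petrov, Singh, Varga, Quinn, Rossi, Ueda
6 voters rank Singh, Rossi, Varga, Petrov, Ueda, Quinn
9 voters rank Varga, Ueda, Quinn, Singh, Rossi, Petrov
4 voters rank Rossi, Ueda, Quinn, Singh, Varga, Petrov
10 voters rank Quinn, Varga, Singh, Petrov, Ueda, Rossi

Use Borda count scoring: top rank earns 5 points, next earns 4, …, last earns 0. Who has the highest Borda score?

Quinn

Borda scores:
  Varga: 11·1 + 2·3 + 6·3 + 9·5 + 4·1 + 10·4 = 124
  Quinn: 11·3 + 2·2 + 6·0 + 9·3 + 4·3 + 10·5 = 126
  Singh: 11·2 + 2·4 + 6·5 + 9·2 + 4·2 + 10·3 = 116
  Petrov: 11·4 + 2·5 + 6·2 + 9·0 + 4·0 + 10·2 = 86
  Rossi: 11·0 + 2·1 + 6·4 + 9·1 + 4·5 + 10·0 = 55
  Ueda: 11·5 + 2·0 + 6·1 + 9·4 + 4·4 + 10·1 = 123
Quinn has the highest total.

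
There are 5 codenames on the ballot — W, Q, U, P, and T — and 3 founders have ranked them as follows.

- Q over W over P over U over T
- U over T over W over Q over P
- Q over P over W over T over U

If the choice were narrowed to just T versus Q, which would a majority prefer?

Ballots ranking T above Q: 1.
Ballots ranking Q above T: 2.
Q wins the head-to-head, 2–1.

Q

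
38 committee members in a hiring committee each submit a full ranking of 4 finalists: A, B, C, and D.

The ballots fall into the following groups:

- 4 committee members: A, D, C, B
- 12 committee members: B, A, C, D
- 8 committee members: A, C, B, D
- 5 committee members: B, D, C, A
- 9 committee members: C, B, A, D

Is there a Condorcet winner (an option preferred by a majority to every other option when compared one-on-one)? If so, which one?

No Condorcet winner

Head-to-head results (38 voters total):
A vs B: B wins 26–12.
A vs C: A wins 24–14.
A vs D: A wins 33–5.
B vs C: C wins 21–17.
B vs D: B wins 34–4.
C vs D: C wins 29–9.
No candidate beats all others: A beats C beats B beats A, a majority cycle.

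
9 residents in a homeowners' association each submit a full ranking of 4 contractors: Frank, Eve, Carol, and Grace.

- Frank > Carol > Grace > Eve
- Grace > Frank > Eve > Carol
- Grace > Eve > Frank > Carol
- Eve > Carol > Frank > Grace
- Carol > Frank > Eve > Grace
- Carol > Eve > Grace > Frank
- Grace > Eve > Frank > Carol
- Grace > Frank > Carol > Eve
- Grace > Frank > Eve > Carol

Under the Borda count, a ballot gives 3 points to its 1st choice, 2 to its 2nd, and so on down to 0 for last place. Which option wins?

Borda scores:
  Frank: 3 + 2 + 1 + 1 + 2 + 0 + 1 + 2 + 2 = 14
  Eve: 0 + 1 + 2 + 3 + 1 + 2 + 2 + 0 + 1 = 12
  Carol: 2 + 0 + 0 + 2 + 3 + 3 + 0 + 1 + 0 = 11
  Grace: 1 + 3 + 3 + 0 + 0 + 1 + 3 + 3 + 3 = 17
Grace has the highest total.

Grace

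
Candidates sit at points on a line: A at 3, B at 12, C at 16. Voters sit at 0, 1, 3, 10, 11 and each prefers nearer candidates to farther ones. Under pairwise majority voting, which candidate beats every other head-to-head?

With single-peaked preferences on a line, the Condorcet winner is the candidate closest to the median voter.
The median voter (position 3) is closest to A at 3.
Check: A vs B — voters closer to A: 3 of 5.

A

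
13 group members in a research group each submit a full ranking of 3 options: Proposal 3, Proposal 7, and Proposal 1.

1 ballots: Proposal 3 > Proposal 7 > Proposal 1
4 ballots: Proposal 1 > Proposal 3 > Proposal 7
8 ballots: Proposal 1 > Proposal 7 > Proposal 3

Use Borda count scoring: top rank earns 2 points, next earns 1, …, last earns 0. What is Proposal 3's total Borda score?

6

Borda scores:
  Proposal 3: 2 + 4·1 + 8·0 = 6
  Proposal 7: 1 + 4·0 + 8·1 = 9
  Proposal 1: 0 + 4·2 + 8·2 = 24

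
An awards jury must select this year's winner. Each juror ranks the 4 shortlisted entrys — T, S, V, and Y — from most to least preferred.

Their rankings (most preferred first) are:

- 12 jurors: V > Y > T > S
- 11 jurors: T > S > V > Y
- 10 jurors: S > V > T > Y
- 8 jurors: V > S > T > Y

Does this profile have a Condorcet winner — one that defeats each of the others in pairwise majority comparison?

No

Head-to-head results (41 voters total):
T vs S: T wins 23–18.
T vs V: V wins 30–11.
T vs Y: T wins 29–12.
S vs V: S wins 21–20.
S vs Y: S wins 29–12.
V vs Y: V wins 41–0.
No candidate beats all others: T beats S beats V beats T, a majority cycle.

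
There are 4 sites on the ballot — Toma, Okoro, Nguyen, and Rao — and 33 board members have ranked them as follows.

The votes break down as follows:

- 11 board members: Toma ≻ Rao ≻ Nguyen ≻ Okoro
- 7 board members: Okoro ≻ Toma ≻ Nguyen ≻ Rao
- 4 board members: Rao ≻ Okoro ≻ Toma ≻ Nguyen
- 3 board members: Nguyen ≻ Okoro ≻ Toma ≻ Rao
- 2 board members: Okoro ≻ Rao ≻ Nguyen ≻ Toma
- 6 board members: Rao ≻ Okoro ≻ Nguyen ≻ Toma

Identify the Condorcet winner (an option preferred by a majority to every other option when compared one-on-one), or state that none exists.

There is no Condorcet winner

Head-to-head results (33 voters total):
Toma vs Okoro: Okoro wins 22–11.
Toma vs Nguyen: Toma wins 22–11.
Toma vs Rao: Toma wins 21–12.
Okoro vs Nguyen: Okoro wins 19–14.
Okoro vs Rao: Rao wins 21–12.
Nguyen vs Rao: Rao wins 23–10.
No candidate beats all others: Toma beats Rao beats Okoro beats Toma, a majority cycle.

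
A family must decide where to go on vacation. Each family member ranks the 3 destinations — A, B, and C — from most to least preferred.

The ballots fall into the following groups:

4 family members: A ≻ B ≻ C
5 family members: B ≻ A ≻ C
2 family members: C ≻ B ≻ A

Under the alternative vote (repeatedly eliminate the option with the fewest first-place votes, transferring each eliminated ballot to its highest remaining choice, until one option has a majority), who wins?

Round 1: B 5, A 4, C 2. C has the fewest and is eliminated.
Round 2: B 7, A 4. B has a majority.

B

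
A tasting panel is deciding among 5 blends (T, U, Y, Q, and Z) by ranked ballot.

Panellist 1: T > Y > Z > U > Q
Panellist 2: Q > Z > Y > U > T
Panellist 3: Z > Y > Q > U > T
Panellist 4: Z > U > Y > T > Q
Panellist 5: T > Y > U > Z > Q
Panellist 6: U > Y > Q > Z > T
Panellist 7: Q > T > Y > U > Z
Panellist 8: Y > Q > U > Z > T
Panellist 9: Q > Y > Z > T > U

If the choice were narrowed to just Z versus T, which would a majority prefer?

Ballots ranking Z above T: 6.
Ballots ranking T above Z: 3.
Z wins the head-to-head, 6–3.

Z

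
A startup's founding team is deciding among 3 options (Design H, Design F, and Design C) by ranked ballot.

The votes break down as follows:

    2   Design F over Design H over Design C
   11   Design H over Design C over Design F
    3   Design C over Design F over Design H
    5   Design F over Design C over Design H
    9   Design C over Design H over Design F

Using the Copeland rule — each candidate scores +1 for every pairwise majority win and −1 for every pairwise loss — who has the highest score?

Pairwise results:
  Design H vs Design F: Design H wins 20–10.
  Design H vs Design C: Design C wins 17–13.
  Design F vs Design C: Design C wins 23–7.
Copeland scores (wins − losses):
  Design H: 1 − 1 = 0
  Design F: 0 − 2 = -2
  Design C: 2 − 0 = 2
Design C has the best Copeland score.

Design C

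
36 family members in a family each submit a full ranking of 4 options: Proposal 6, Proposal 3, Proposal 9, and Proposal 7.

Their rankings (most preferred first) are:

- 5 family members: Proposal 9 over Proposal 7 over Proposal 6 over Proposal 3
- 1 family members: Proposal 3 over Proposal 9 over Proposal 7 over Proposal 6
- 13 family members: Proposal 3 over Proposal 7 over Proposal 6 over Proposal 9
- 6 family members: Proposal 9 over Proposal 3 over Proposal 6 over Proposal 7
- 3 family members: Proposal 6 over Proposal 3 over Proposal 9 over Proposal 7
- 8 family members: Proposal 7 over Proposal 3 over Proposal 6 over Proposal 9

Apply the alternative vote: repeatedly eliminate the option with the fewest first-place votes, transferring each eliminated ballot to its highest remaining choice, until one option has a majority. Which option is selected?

Round 1: Proposal 3 14, Proposal 9 11, Proposal 7 8, Proposal 6 3. Proposal 6 has the fewest and is eliminated.
Round 2: Proposal 3 17, Proposal 9 11, Proposal 7 8. Proposal 7 has the fewest and is eliminated.
Round 3: Proposal 3 25, Proposal 9 11. Proposal 3 has a majority.

Proposal 3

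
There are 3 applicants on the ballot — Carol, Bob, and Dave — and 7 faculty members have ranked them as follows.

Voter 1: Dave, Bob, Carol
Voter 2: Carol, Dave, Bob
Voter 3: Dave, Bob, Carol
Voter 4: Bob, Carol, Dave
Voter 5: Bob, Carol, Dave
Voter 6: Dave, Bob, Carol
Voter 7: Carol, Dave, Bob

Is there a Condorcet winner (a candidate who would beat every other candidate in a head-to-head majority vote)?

Head-to-head results (7 voters total):
Carol vs Bob: Bob wins 5–2.
Carol vs Dave: Carol wins 4–3.
Bob vs Dave: Dave wins 5–2.
No candidate beats all others: Carol beats Dave beats Bob beats Carol, a majority cycle.

No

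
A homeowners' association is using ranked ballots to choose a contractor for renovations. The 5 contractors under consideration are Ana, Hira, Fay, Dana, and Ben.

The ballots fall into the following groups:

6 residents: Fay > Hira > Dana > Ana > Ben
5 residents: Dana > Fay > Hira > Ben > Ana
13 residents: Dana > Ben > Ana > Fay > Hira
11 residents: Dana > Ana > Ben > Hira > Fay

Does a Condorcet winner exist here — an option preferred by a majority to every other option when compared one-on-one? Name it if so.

Dana

Head-to-head results (35 voters total):
Ana vs Hira: Ana wins 24–11.
Ana vs Fay: Ana wins 24–11.
Ana vs Dana: Dana wins 35–0.
Ana vs Ben: Ben wins 18–17.
Hira vs Fay: Fay wins 24–11.
Hira vs Dana: Dana wins 29–6.
Hira vs Ben: Ben wins 24–11.
Fay vs Dana: Dana wins 29–6.
Fay vs Ben: Ben wins 24–11.
Dana vs Ben: Dana wins 35–0.
Dana beats each rival — Ana (35–0), Hira (29–6), Fay (29–6), Ben (35–0) — so Dana is the Condorcet winner.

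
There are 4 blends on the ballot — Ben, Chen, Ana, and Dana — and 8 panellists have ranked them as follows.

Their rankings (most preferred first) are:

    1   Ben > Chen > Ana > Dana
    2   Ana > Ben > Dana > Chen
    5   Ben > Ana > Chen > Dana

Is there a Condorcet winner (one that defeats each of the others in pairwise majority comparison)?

Yes

Head-to-head results (8 voters total):
Ben vs Chen: Ben wins 8–0.
Ben vs Ana: Ben wins 6–2.
Ben vs Dana: Ben wins 8–0.
Chen vs Ana: Ana wins 7–1.
Chen vs Dana: Chen wins 6–2.
Ana vs Dana: Ana wins 8–0.
Ben beats each rival — Chen (8–0), Ana (6–2), Dana (8–0) — so Ben is the Condorcet winner.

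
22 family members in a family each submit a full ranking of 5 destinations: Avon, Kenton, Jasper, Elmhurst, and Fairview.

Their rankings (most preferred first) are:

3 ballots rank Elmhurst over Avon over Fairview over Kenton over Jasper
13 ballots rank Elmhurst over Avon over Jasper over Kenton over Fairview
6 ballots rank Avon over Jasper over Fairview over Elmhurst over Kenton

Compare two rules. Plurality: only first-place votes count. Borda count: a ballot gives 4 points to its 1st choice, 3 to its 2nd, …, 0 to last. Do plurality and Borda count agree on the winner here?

Plurality first-place counts: Avon 6, Kenton 0, Jasper 0, Elmhurst 16, Fairview 0 → Elmhurst.
Borda totals: Avon 72, Kenton 16, Jasper 44, Elmhurst 70, Fairview 18 → Avon.
The two rules disagree: plurality picks Elmhurst, Borda picks Avon.

No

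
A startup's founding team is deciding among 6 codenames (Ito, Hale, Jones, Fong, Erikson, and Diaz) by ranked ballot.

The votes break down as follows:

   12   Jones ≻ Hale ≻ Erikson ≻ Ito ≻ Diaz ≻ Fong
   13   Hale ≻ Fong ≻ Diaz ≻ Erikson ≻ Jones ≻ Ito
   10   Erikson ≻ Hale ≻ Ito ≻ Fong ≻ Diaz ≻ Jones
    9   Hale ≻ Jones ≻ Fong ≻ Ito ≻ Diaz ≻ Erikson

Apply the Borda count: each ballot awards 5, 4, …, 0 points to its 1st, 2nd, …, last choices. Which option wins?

Borda scores:
  Ito: 12·2 + 13·0 + 10·3 + 9·2 = 72
  Hale: 12·4 + 13·5 + 10·4 + 9·5 = 198
  Jones: 12·5 + 13·1 + 10·0 + 9·4 = 109
  Fong: 12·0 + 13·4 + 10·2 + 9·3 = 99
  Erikson: 12·3 + 13·2 + 10·5 + 9·0 = 112
  Diaz: 12·1 + 13·3 + 10·1 + 9·1 = 70
Hale has the highest total.

Hale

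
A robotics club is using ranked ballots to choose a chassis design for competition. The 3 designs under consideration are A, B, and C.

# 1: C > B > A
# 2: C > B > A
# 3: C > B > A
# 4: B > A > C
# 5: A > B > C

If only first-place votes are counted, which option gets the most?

First-place vote totals:
  A: 1
  B: 1
  C: 3
C has the most first-place votes.

C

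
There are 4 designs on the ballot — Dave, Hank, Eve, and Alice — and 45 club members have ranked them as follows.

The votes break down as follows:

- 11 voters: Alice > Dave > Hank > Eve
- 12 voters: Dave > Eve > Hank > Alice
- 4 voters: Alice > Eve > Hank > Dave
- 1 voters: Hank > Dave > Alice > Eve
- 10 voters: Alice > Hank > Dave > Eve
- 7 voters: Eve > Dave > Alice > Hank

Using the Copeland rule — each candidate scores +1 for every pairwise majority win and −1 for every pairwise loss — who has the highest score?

Alice

Pairwise results:
  Dave vs Hank: Dave wins 30–15.
  Dave vs Eve: Dave wins 34–11.
  Dave vs Alice: Alice wins 25–20.
  Hank vs Eve: Eve wins 23–22.
  Hank vs Alice: Alice wins 32–13.
  Eve vs Alice: Alice wins 26–19.
Copeland scores (wins − losses):
  Dave: 2 − 1 = 1
  Hank: 0 − 3 = -3
  Eve: 1 − 2 = -1
  Alice: 3 − 0 = 3
Alice has the best Copeland score.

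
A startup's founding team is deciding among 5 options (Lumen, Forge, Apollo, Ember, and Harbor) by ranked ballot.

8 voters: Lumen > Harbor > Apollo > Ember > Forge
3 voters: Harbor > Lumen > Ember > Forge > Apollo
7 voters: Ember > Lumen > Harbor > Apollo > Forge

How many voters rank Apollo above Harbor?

Ballots ranking Apollo above Harbor: 0.
Ballots ranking Harbor above Apollo: 8+3+7 = 18.
So 0 of 18 voters prefer Apollo to Harbor.

0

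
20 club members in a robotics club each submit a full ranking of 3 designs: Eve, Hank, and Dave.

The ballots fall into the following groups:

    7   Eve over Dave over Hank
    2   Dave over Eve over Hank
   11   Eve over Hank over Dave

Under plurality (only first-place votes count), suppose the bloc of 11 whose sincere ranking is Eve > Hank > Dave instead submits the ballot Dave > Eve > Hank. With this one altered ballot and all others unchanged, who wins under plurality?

First-place totals with the altered ballot: Eve 7, Hank 0, Dave 13.
The switch changes the winner from Eve to Dave.

Dave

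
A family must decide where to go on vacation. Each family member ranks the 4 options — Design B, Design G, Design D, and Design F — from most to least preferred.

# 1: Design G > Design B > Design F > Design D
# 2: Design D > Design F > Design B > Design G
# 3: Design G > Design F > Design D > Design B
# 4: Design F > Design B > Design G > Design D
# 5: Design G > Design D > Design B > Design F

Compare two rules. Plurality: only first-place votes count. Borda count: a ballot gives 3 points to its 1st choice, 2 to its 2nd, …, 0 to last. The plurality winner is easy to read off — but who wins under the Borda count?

Design G

Plurality first-place counts: Design B 0, Design G 3, Design D 1, Design F 1 → Design G.
Borda totals: Design B 6, Design G 10, Design D 6, Design F 8 → Design G.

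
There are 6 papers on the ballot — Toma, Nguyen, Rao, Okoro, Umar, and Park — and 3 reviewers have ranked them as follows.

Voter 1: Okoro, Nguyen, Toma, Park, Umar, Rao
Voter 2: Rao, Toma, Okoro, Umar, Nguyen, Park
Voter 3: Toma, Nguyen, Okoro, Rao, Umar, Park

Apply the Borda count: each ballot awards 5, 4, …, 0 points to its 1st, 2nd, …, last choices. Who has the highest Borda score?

Toma

Borda scores:
  Toma: 3 + 4 + 5 = 12
  Nguyen: 4 + 1 + 4 = 9
  Rao: 0 + 5 + 2 = 7
  Okoro: 5 + 3 + 3 = 11
  Umar: 1 + 2 + 1 = 4
  Park: 2 + 0 + 0 = 2
Toma has the highest total.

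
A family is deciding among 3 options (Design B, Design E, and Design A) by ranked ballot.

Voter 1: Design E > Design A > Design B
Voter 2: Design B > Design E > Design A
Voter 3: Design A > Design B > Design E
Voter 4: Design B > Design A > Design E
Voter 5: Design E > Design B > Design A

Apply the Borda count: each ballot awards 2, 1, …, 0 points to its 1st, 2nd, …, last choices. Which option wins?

Design B

Borda scores:
  Design B: 0 + 2 + 1 + 2 + 1 = 6
  Design E: 2 + 1 + 0 + 0 + 2 = 5
  Design A: 1 + 0 + 2 + 1 + 0 = 4
Design B has the highest total.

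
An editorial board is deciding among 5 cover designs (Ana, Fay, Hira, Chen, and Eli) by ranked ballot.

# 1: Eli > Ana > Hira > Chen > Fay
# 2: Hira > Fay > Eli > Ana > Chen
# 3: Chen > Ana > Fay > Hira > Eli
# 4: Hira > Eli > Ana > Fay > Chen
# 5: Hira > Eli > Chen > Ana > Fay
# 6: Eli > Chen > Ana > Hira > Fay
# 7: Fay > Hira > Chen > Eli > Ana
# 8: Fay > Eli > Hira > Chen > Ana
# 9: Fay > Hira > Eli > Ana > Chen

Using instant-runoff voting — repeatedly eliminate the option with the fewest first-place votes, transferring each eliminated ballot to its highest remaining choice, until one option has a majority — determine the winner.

Round 1: Fay 3, Hira 3, Eli 2, Chen 1, Ana 0. Ana has the fewest and is eliminated.
Round 2: Fay 3, Hira 3, Eli 2, Chen 1. Chen has the fewest and is eliminated.
Round 3: Fay 4, Hira 3, Eli 2. Eli has the fewest and is eliminated.
Round 4: Hira 5, Fay 4. Hira has a majority.

Hira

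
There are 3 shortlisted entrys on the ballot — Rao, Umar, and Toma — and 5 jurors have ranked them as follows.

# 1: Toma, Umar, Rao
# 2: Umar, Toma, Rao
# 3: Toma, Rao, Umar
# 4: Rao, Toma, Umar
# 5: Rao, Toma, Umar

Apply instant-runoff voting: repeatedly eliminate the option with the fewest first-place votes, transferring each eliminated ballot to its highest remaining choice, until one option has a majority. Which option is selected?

Toma

Round 1: Rao 2, Toma 2, Umar 1. Umar has the fewest and is eliminated.
Round 2: Toma 3, Rao 2. Toma has a majority.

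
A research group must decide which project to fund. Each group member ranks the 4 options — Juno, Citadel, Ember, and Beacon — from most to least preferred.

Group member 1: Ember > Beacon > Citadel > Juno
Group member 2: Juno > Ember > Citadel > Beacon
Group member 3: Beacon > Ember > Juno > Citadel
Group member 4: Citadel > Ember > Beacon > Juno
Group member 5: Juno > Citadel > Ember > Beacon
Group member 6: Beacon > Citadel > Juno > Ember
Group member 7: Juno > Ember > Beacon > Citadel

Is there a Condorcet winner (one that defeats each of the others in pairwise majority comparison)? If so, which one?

Head-to-head results (7 voters total):
Juno vs Citadel: Juno wins 4–3.
Juno vs Ember: Juno wins 4–3.
Juno vs Beacon: Beacon wins 4–3.
Citadel vs Ember: Ember wins 4–3.
Citadel vs Beacon: Beacon wins 4–3.
Ember vs Beacon: Ember wins 5–2.
No candidate beats all others: Juno beats Ember beats Beacon beats Juno, a majority cycle.

None — there is no Condorcet winner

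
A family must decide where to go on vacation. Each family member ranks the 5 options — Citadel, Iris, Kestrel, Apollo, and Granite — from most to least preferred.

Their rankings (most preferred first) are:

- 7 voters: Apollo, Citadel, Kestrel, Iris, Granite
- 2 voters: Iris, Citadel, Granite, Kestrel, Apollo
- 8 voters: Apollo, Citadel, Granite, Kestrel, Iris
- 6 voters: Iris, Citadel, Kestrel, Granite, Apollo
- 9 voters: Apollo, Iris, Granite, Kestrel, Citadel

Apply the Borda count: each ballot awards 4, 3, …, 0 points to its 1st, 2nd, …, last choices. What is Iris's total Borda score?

66

Borda scores:
  Citadel: 7·3 + 2·3 + 8·3 + 6·3 + 9·0 = 69
  Iris: 7·1 + 2·4 + 8·0 + 6·4 + 9·3 = 66
  Kestrel: 7·2 + 2·1 + 8·1 + 6·2 + 9·1 = 45
  Apollo: 7·4 + 2·0 + 8·4 + 6·0 + 9·4 = 96
  Granite: 7·0 + 2·2 + 8·2 + 6·1 + 9·2 = 44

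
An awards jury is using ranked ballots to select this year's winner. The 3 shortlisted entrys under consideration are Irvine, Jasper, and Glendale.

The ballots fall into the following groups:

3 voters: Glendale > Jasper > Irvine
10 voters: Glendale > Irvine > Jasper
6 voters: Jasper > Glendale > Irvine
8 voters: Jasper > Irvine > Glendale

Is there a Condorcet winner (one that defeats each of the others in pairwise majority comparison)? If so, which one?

Head-to-head results (27 voters total):
Irvine vs Jasper: Jasper wins 17–10.
Irvine vs Glendale: Glendale wins 19–8.
Jasper vs Glendale: Jasper wins 14–13.
Jasper beats each rival — Irvine (17–10), Glendale (14–13) — so Jasper is the Condorcet winner.

Jasper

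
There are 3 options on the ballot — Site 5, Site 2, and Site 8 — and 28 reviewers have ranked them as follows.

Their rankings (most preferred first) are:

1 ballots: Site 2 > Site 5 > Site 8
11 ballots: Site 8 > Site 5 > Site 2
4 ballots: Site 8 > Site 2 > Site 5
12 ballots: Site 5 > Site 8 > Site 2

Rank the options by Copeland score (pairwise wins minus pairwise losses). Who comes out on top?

Pairwise results:
  Site 5 vs Site 2: Site 5 wins 23–5.
  Site 5 vs Site 8: Site 8 wins 15–13.
  Site 2 vs Site 8: Site 8 wins 27–1.
Copeland scores (wins − losses):
  Site 5: 1 − 1 = 0
  Site 2: 0 − 2 = -2
  Site 8: 2 − 0 = 2
Site 8 has the best Copeland score.

Site 8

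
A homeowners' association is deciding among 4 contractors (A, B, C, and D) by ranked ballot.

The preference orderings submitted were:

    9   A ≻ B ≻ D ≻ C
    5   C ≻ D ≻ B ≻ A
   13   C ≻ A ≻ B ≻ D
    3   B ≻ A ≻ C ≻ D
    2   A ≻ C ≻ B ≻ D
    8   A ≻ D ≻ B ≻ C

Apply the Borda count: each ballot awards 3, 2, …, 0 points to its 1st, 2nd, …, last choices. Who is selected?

Borda scores:
  A: 9·3 + 5·0 + 13·2 + 3·2 + 2·3 + 8·3 = 89
  B: 9·2 + 5·1 + 13·1 + 3·3 + 2·1 + 8·1 = 55
  C: 9·0 + 5·3 + 13·3 + 3·1 + 2·2 + 8·0 = 61
  D: 9·1 + 5·2 + 13·0 + 3·0 + 2·0 + 8·2 = 35
A has the highest total.

A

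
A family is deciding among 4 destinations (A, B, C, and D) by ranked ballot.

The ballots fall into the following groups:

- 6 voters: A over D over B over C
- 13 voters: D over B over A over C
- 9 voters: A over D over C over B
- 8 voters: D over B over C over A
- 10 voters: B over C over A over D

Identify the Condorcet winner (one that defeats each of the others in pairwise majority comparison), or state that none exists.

Head-to-head results (46 voters total):
A vs B: B wins 31–15.
A vs C: A wins 28–18.
A vs D: A wins 25–21.
B vs C: B wins 37–9.
B vs D: D wins 36–10.
C vs D: D wins 36–10.
No candidate beats all others: A beats D beats B beats A, a majority cycle.

No Condorcet winner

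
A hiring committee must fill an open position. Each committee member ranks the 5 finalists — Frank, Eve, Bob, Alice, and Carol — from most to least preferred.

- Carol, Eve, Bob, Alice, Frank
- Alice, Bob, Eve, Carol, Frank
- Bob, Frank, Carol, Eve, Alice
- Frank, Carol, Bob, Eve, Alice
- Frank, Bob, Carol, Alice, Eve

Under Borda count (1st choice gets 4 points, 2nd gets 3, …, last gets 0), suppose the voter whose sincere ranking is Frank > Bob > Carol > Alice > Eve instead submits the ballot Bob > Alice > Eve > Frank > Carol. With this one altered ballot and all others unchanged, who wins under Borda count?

Borda totals with the altered ballot: Frank 8, Eve 9, Bob 15, Alice 8, Carol 10.
The winner is unchanged: still Bob.

Bob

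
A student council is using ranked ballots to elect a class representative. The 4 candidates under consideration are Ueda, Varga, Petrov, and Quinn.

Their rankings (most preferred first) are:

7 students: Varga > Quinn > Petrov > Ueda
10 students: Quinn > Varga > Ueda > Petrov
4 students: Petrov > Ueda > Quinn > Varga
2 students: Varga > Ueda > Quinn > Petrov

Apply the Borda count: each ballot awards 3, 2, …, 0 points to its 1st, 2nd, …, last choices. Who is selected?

Borda scores:
  Ueda: 7·0 + 10·1 + 4·2 + 2·2 = 22
  Varga: 7·3 + 10·2 + 4·0 + 2·3 = 47
  Petrov: 7·1 + 10·0 + 4·3 + 2·0 = 19
  Quinn: 7·2 + 10·3 + 4·1 + 2·1 = 50
Quinn has the highest total.

Quinn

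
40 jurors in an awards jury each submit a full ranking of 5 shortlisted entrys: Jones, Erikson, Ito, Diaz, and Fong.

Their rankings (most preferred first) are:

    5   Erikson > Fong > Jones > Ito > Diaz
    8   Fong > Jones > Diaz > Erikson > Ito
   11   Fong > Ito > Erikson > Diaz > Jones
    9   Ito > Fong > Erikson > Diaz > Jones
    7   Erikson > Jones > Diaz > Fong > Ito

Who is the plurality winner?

First-place vote totals:
  Jones: 0
  Erikson: 12
  Ito: 9
  Diaz: 0
  Fong: 19
Fong has the most first-place votes.

Fong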